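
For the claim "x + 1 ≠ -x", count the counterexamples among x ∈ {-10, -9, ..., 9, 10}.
Track d = LHS − RHS over the integers in [-10, 10]. Equality would need d = 0, but d changes sign only between consecutive integers, jumping over 0:
x = -1: LHS = (-1) + 1 = 0, RHS = -(-1) = 1; 0 ≠ 1 — holds  (d = -1)
x = 0: LHS = 0 + 1 = 1, RHS = -0 = 0; 1 ≠ 0 — holds  (d = 1)
Away from these crossings d keeps a constant sign, and checking every integer in [-10, 10] confirms d ≠ 0 throughout. Hence the two sides are never equal, so the relation holds for every integer in [-10, 10].

No counterexample appears in that range.

Answer: 0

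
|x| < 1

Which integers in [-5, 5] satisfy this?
Holds for: {0}
Fails for: {-5, -4, -3, -2, -1, 1, 2, 3, 4, 5}

Answer: {0}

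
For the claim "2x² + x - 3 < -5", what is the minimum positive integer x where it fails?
Testing positive integers:
x = 1: LHS = 2·1² + 1 - 3 = 0; 0 < -5 — FAILS  ← smallest positive counterexample

Answer: x = 1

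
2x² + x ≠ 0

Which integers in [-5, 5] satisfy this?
Holds for: {-5, -4, -3, -2, -1, 1, 2, 3, 4, 5}
Fails for: {0}

Answer: {-5, -4, -3, -2, -1, 1, 2, 3, 4, 5}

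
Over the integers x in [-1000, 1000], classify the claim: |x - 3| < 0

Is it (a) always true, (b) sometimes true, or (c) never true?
An absolute value is never negative, so the left side is ≥ 0 for every x, while the right side is 0. Tightest case in [-1000, 1000] is x = 3:
x = 3: LHS = |3 - 3| = |0| = 0; 0 < 0 — FAILS
Hence LHS − RHS is never negative, i.e. LHS ≥ RHS throughout, so the claimed relation (<) fails for every integer in [-1000, 1000].

No integer in the range satisfies it.

Answer: Never true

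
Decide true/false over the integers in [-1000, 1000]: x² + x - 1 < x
The claim fails at x = 1:
x = 1: LHS = 1² + 1 - 1 = 1; 1 < 1 — FAILS

Because a single integer refutes it, the statement is false.

Answer: False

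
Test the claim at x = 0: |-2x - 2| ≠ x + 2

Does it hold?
x = 0: LHS = |-2·0 - 2| = |-2| = 2, RHS = 0 + 2 = 2; 2 ≠ 2 — FAILS

The relation fails at x = 0, so x = 0 is a counterexample.

Answer: No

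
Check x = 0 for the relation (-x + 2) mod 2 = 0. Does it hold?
x = 0: LHS = (-0 + 2) mod 2 = 2 mod 2 = 0; 0 = 0 — holds

The relation is satisfied at x = 0.

Answer: Yes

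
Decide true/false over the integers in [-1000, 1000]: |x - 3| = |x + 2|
The claim fails at x = 0:
x = 0: LHS = |0 - 3| = |-3| = 3, RHS = |0 + 2| = |2| = 2; 3 = 2 — FAILS

Because a single integer refutes it, the statement is false.

Answer: False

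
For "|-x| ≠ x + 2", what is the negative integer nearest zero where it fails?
Testing negative integers from -1 downward:
x = -1: LHS = |-(-1)| = |1| = 1, RHS = (-1) + 2 = 1; 1 ≠ 1 — FAILS  ← closest negative counterexample to 0

Answer: x = -1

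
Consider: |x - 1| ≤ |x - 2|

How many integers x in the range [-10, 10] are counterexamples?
Counterexamples in [-10, 10]: {2, 3, 4, 5, 6, 7, 8, 9, 10}.

Counting them gives 9 values.

Answer: 9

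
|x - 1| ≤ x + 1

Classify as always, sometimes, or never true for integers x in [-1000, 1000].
Holds at x = 0: LHS = |0 - 1| = |-1| = 1, RHS = 0 + 1 = 1; 1 ≤ 1 — holds
Fails at x = -1: LHS = |(-1) - 1| = |-2| = 2, RHS = (-1) + 1 = 0; 2 ≤ 0 — FAILS
It is satisfied by some integers in the range but not all.

Answer: Sometimes true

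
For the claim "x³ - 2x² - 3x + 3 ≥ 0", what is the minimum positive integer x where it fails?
Testing positive integers:
x = 1: LHS = 1³ - 2·1² - 3·1 + 3 = -1; -1 ≥ 0 — FAILS  ← smallest positive counterexample

Answer: x = 1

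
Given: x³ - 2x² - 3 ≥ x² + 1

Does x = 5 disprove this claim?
Substitute x = 5 into the relation:
x = 5: LHS = 5³ - 2·5² - 3 = 72, RHS = 5² + 1 = 26; 72 ≥ 26 — holds

The claim holds here, so x = 5 is not a counterexample. (A counterexample exists elsewhere, e.g. x = 0.)

Answer: No, x = 5 is not a counterexample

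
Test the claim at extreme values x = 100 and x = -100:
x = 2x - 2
x = 100: RHS = 2·100 - 2 = 198; 100 = 198 — FAILS
x = -100: RHS = 2·(-100) - 2 = -202; -100 = -202 — FAILS

Answer: No, fails for both x = 100 and x = -100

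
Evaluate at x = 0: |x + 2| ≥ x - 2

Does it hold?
x = 0: LHS = |0 + 2| = |2| = 2, RHS = 0 - 2 = -2; 2 ≥ -2 — holds

The relation is satisfied at x = 0.

Answer: Yes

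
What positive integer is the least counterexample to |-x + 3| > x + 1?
Testing positive integers:
x = 1: LHS = |-1 + 3| = |2| = 2, RHS = 1 + 1 = 2; 2 > 2 — FAILS  ← smallest positive counterexample

Answer: x = 1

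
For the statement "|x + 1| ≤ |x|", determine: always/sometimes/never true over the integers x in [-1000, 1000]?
Holds at x = -1: LHS = |(-1) + 1| = |0| = 0, RHS = |-1| = 1; 0 ≤ 1 — holds
Fails at x = 0: LHS = |0 + 1| = |1| = 1, RHS = |0| = 0; 1 ≤ 0 — FAILS
It is satisfied by some integers in the range but not all.

Answer: Sometimes true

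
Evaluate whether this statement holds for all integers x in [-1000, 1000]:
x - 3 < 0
The claim fails at x = 3:
x = 3: LHS = 3 - 3 = 0; 0 < 0 — FAILS

Because a single integer refutes it, the statement is false.

Answer: False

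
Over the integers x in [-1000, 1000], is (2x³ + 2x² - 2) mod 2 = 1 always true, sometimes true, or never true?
For a polynomial with integer coefficients, its value mod 2 depends only on x mod 2, so it suffices to check one representative of each residue class, x = 0, 1:
x = 0: LHS = (2·0³ + 2·0² - 2) mod 2 = (-2) mod 2 = 0; 0 = 1 — FAILS
x = 1: LHS = (2·1³ + 2·1² - 2) mod 2 = 2 mod 2 = 0; 0 = 1 — FAILS
The relation fails in every residue class, so the claimed relation (=) fails for every integer in [-1000, 1000].

No integer in the range satisfies it.

Answer: Never true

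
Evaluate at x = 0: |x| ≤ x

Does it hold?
x = 0: LHS = |0| = 0; 0 ≤ 0 — holds

The relation is satisfied at x = 0.

Answer: Yes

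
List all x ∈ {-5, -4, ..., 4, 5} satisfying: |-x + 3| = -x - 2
Over all integers in [-5, 5], LHS − RHS is always positive; it is smallest at x = 0, where it equals 5:
x = 0: LHS = |-0 + 3| = |3| = 3, RHS = -0 - 2 = -2; 3 = -2 — FAILS
At the ends of the range:
x = -5: LHS = |-(-5) + 3| = |8| = 8, RHS = -(-5) - 2 = 3; 8 = 3 — FAILS
x = 5: LHS = |-5 + 3| = |-2| = 2, RHS = -5 - 2 = -7; 2 = -7 — FAILS
Hence LHS − RHS is never 0, i.e. the two sides are never equal, so the claimed relation (=) fails for every integer in [-5, 5].

Answer: None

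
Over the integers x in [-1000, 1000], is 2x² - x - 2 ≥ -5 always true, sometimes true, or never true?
Over all integers in [-1000, 1000], LHS − RHS is smallest at x = 0, where it equals 3:
x = 0: LHS = 2·0² - 0 - 2 = -2; -2 ≥ -5 — holds
At the ends of the range:
x = -1000: LHS = 2·(-1000)² - (-1000) - 2 = 2000998; 2000998 ≥ -5 — holds
x = 1000: LHS = 2·1000² - 1000 - 2 = 1998998; 1998998 ≥ -5 — holds
Hence LHS − RHS is never negative, i.e. LHS ≥ RHS throughout, so the relation holds for every integer in [-1000, 1000].

No counterexample exists.

Answer: Always true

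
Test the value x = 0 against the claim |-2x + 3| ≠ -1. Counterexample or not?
Substitute x = 0 into the relation:
x = 0: LHS = |-2·0 + 3| = |3| = 3; 3 ≠ -1 — holds

The relation holds at x = 0, so it is not a counterexample.

Answer: No, x = 0 is not a counterexample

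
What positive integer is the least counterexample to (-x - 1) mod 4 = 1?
Testing positive integers:
x = 1: LHS = (-1 - 1) mod 4 = (-2) mod 4 = 2; 2 = 1 — FAILS  ← smallest positive counterexample

Answer: x = 1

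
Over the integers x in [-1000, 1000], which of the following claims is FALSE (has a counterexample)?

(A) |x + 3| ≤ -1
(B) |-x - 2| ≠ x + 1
(A) x = 0: LHS = |0 + 3| = |3| = 3; 3 ≤ -1 — FAILS

(B) Over all integers in [-1000, 1000], LHS − RHS is always positive; it is smallest at x = 0, where it equals 1:
x = 0: LHS = |-0 - 2| = |-2| = 2, RHS = 0 + 1 = 1; 2 ≠ 1 — holds
At the ends of the range:
x = -1000: LHS = |-(-1000) - 2| = |998| = 998, RHS = (-1000) + 1 = -999; 998 ≠ -999 — holds
x = 1000: LHS = |-1000 - 2| = |-1002| = 1002, RHS = 1000 + 1 = 1001; 1002 ≠ 1001 — holds
Hence LHS − RHS is never 0, i.e. the two sides are never equal, so the relation holds for every integer in [-1000, 1000].

Only (A) has a counterexample.

Answer: A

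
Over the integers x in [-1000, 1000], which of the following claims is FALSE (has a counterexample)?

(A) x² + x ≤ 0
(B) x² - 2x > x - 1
(A) x = 1: LHS = 1² + 1 = 2; 2 ≤ 0 — FAILS
(B) x = 1: LHS = 1² - 2·1 = -1, RHS = 1 - 1 = 0; -1 > 0 — FAILS

Answer: Both A and B are false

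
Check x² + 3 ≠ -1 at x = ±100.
x = 100: LHS = 100² + 3 = 10003; 10003 ≠ -1 — holds
x = -100: LHS = (-100)² + 3 = 10003; 10003 ≠ -1 — holds

Answer: Yes, holds for both x = 100 and x = -100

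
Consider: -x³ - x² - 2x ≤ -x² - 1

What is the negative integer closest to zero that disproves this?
Testing negative integers from -1 downward:
x = -1: LHS = -(-1)³ - (-1)² - 2·(-1) = 2, RHS = -(-1)² - 1 = -2; 2 ≤ -2 — FAILS  ← closest negative counterexample to 0

Answer: x = -1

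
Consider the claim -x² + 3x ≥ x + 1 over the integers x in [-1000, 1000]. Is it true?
The claim fails at x = 0:
x = 0: LHS = -0² + 3·0 = 0, RHS = 0 + 1 = 1; 0 ≥ 1 — FAILS

Because a single integer refutes it, the statement is false.

Answer: False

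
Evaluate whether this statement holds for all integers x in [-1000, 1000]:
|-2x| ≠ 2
The claim fails at x = 1:
x = 1: LHS = |-2·1| = |-2| = 2; 2 ≠ 2 — FAILS

Because a single integer refutes it, the statement is false.

Answer: False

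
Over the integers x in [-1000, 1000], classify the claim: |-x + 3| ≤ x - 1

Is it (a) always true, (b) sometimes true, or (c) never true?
Holds at x = 2: LHS = |-2 + 3| = |1| = 1, RHS = 2 - 1 = 1; 1 ≤ 1 — holds
Fails at x = 0: LHS = |-0 + 3| = |3| = 3, RHS = 0 - 1 = -1; 3 ≤ -1 — FAILS
It is satisfied by some integers in the range but not all.

Answer: Sometimes true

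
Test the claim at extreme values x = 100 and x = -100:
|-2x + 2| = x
x = 100: LHS = |-2·100 + 2| = |-198| = 198; 198 = 100 — FAILS
x = -100: LHS = |-2·(-100) + 2| = |202| = 202; 202 = -100 — FAILS

Answer: No, fails for both x = 100 and x = -100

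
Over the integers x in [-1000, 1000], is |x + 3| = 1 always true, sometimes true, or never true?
Holds at x = -2: LHS = |(-2) + 3| = |1| = 1; 1 = 1 — holds
Fails at x = 0: LHS = |0 + 3| = |3| = 3; 3 = 1 — FAILS
It is satisfied by some integers in the range but not all.

Answer: Sometimes true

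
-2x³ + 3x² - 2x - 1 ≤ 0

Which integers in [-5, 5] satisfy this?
Holds for: {0, 1, 2, 3, 4, 5}
Fails for: {-5, -4, -3, -2, -1}

Answer: {0, 1, 2, 3, 4, 5}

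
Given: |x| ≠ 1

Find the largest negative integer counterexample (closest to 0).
Testing negative integers from -1 downward:
x = -1: LHS = |-1| = 1; 1 ≠ 1 — FAILS  ← closest negative counterexample to 0

Answer: x = -1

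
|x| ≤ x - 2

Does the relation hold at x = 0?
x = 0: LHS = |0| = 0, RHS = 0 - 2 = -2; 0 ≤ -2 — FAILS

The relation fails at x = 0, so x = 0 is a counterexample.

Answer: No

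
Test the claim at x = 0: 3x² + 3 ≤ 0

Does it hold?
x = 0: LHS = 3·0² + 3 = 3; 3 ≤ 0 — FAILS

The relation fails at x = 0, so x = 0 is a counterexample.

Answer: No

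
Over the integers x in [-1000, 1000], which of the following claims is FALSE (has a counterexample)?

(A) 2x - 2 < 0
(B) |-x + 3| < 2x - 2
(A) x = 1: LHS = 2·1 - 2 = 0; 0 < 0 — FAILS
(B) x = 0: LHS = |-0 + 3| = |3| = 3, RHS = 2·0 - 2 = -2; 3 < -2 — FAILS

Answer: Both A and B are false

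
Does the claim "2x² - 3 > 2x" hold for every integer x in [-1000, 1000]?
The claim fails at x = 0:
x = 0: LHS = 2·0² - 3 = -3, RHS = 2·0 = 0; -3 > 0 — FAILS

Because a single integer refutes it, the statement is false.

Answer: False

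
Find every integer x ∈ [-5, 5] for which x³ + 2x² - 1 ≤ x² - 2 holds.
Holds for: {-5, -4, -3, -2}
Fails for: {-1, 0, 1, 2, 3, 4, 5}

Answer: {-5, -4, -3, -2}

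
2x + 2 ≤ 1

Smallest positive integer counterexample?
Testing positive integers:
x = 1: LHS = 2·1 + 2 = 4; 4 ≤ 1 — FAILS  ← smallest positive counterexample

Answer: x = 1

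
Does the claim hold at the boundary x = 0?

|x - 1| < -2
x = 0: LHS = |0 - 1| = |-1| = 1; 1 < -2 — FAILS

The relation fails at x = 0, so x = 0 is a counterexample.

Answer: No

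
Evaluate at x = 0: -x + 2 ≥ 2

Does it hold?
x = 0: LHS = -0 + 2 = 2; 2 ≥ 2 — holds

The relation is satisfied at x = 0.

Answer: Yes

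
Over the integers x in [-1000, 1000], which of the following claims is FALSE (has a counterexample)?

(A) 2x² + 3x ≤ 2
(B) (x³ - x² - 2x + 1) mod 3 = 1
(A) x = 1: LHS = 2·1² + 3·1 = 5; 5 ≤ 2 — FAILS
(B) x = 1: LHS = (1³ - 1² - 2·1 + 1) mod 3 = (-1) mod 3 = 2; 2 = 1 — FAILS

Answer: Both A and B are false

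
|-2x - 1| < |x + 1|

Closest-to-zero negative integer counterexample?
Testing negative integers from -1 downward:
x = -1: LHS = |-2·(-1) - 1| = |1| = 1, RHS = |(-1) + 1| = |0| = 0; 1 < 0 — FAILS  ← closest negative counterexample to 0

Answer: x = -1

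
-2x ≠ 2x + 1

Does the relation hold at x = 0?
x = 0: LHS = -2·0 = 0, RHS = 2·0 + 1 = 1; 0 ≠ 1 — holds

The relation is satisfied at x = 0.

Answer: Yes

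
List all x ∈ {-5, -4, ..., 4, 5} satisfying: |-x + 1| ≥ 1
Holds for: {-5, -4, -3, -2, -1, 0, 2, 3, 4, 5}
Fails for: {1}

Answer: {-5, -4, -3, -2, -1, 0, 2, 3, 4, 5}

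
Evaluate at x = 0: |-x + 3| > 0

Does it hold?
x = 0: LHS = |-0 + 3| = |3| = 3; 3 > 0 — holds

The relation is satisfied at x = 0.

Answer: Yes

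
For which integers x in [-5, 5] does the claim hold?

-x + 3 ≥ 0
Holds for: {-5, -4, -3, -2, -1, 0, 1, 2, 3}
Fails for: {4, 5}

Answer: {-5, -4, -3, -2, -1, 0, 1, 2, 3}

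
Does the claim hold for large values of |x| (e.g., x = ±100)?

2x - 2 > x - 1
x = 100: LHS = 2·100 - 2 = 198, RHS = 100 - 1 = 99; 198 > 99 — holds
x = -100: LHS = 2·(-100) - 2 = -202, RHS = (-100) - 1 = -101; -202 > -101 — FAILS

Answer: Partially: holds for x = 100, fails for x = -100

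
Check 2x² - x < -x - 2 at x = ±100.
x = 100: LHS = 2·100² - 100 = 19900, RHS = -100 - 2 = -102; 19900 < -102 — FAILS
x = -100: LHS = 2·(-100)² - (-100) = 20100, RHS = -(-100) - 2 = 98; 20100 < 98 — FAILS

Answer: No, fails for both x = 100 and x = -100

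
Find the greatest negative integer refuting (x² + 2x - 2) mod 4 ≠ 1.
Testing negative integers from -1 downward:
x = -1: LHS = ((-1)² + 2·(-1) - 2) mod 4 = (-3) mod 4 = 1; 1 ≠ 1 — FAILS  ← closest negative counterexample to 0

Answer: x = -1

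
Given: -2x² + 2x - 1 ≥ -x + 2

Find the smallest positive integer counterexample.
Testing positive integers:
x = 1: LHS = -2·1² + 2·1 - 1 = -1, RHS = -1 + 2 = 1; -1 ≥ 1 — FAILS  ← smallest positive counterexample

Answer: x = 1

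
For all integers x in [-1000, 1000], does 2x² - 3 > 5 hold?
The claim fails at x = 0:
x = 0: LHS = 2·0² - 3 = -3; -3 > 5 — FAILS

Because a single integer refutes it, the statement is false.

Answer: False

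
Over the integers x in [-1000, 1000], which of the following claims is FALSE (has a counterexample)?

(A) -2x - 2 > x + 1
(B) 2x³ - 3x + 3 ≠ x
(A) x = 0: LHS = -2·0 - 2 = -2, RHS = 0 + 1 = 1; -2 > 1 — FAILS

(B) Track d = LHS − RHS over the integers in [-1000, 1000]. Equality would need d = 0, but d changes sign only between consecutive integers, jumping over 0:
x = -2: LHS = 2·(-2)³ - 3·(-2) + 3 = -7; -7 ≠ -2 — holds  (d = -5)
x = -1: LHS = 2·(-1)³ - 3·(-1) + 3 = 4; 4 ≠ -1 — holds  (d = 5)
Away from these crossings d keeps a constant sign, and checking every integer in [-1000, 1000] confirms d ≠ 0 throughout. Hence the two sides are never equal, so the relation holds for every integer in [-1000, 1000].

Only (A) has a counterexample.

Answer: A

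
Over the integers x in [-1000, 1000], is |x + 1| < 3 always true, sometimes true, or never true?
Holds at x = 0: LHS = |0 + 1| = |1| = 1; 1 < 3 — holds
Fails at x = 2: LHS = |2 + 1| = |3| = 3; 3 < 3 — FAILS
It is satisfied by some integers in the range but not all.

Answer: Sometimes true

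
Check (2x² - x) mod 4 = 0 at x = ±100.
x = 100: LHS = (2·100² - 100) mod 4 = 19900 mod 4 = 0; 0 = 0 — holds
x = -100: LHS = (2·(-100)² - (-100)) mod 4 = 20100 mod 4 = 0; 0 = 0 — holds

Answer: Yes, holds for both x = 100 and x = -100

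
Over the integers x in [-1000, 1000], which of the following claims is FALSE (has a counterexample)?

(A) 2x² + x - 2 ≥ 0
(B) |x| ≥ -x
(A) x = 0: LHS = 2·0² + 0 - 2 = -2; -2 ≥ 0 — FAILS

(B) Over all integers in [-1000, 1000], LHS − RHS is smallest at x = 0, where it equals 0:
x = 0: LHS = |0| = 0, RHS = -0 = 0; 0 ≥ 0 — holds
At the ends of the range:
x = -1000: LHS = |-1000| = 1000, RHS = -(-1000) = 1000; 1000 ≥ 1000 — holds
x = 1000: LHS = |1000| = 1000; 1000 ≥ -1000 — holds
Hence LHS − RHS is never negative, i.e. LHS ≥ RHS throughout, so the relation holds for every integer in [-1000, 1000].

Only (A) has a counterexample.

Answer: A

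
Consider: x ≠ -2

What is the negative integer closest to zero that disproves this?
Testing negative integers from -1 downward:
x = -1: -1 ≠ -2 — holds
x = -2: -2 ≠ -2 — FAILS  ← closest negative counterexample to 0

Answer: x = -2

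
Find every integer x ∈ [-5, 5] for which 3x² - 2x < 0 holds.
Over all integers in [-5, 5], LHS − RHS is smallest at x = 0, where it equals 0:
x = 0: LHS = 3·0² - 2·0 = 0; 0 < 0 — FAILS
At the ends of the range:
x = -5: LHS = 3·(-5)² - 2·(-5) = 85; 85 < 0 — FAILS
x = 5: LHS = 3·5² - 2·5 = 65; 65 < 0 — FAILS
Hence LHS − RHS is never negative, i.e. LHS ≥ RHS throughout, so the claimed relation (<) fails for every integer in [-5, 5].

Answer: None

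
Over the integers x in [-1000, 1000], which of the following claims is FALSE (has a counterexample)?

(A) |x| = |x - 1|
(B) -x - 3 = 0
(A) x = 0: LHS = |0| = 0, RHS = |0 - 1| = |-1| = 1; 0 = 1 — FAILS
(B) x = 0: LHS = -0 - 3 = -3; -3 = 0 — FAILS

Answer: Both A and B are false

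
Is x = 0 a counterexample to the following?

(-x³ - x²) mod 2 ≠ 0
Substitute x = 0 into the relation:
x = 0: LHS = (-0³ - 0²) mod 2 = 0 mod 2 = 0; 0 ≠ 0 — FAILS

Since the claim fails at x = 0, this value is a counterexample.

Answer: Yes, x = 0 is a counterexample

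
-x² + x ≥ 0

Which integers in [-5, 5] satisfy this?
Holds for: {0, 1}
Fails for: {-5, -4, -3, -2, -1, 2, 3, 4, 5}

Answer: {0, 1}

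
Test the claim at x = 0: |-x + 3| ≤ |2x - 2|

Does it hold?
x = 0: LHS = |-0 + 3| = |3| = 3, RHS = |2·0 - 2| = |-2| = 2; 3 ≤ 2 — FAILS

The relation fails at x = 0, so x = 0 is a counterexample.

Answer: No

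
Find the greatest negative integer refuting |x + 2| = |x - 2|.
Testing negative integers from -1 downward:
x = -1: LHS = |(-1) + 2| = |1| = 1, RHS = |(-1) - 2| = |-3| = 3; 1 = 3 — FAILS  ← closest negative counterexample to 0

Answer: x = -1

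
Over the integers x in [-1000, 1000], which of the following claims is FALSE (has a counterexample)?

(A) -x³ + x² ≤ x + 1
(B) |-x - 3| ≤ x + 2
(A) x = -1: LHS = -(-1)³ + (-1)² = 2, RHS = (-1) + 1 = 0; 2 ≤ 0 — FAILS
(B) x = 0: LHS = |-0 - 3| = |-3| = 3, RHS = 0 + 2 = 2; 3 ≤ 2 — FAILS

Answer: Both A and B are false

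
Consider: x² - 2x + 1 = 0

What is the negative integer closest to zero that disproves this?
Testing negative integers from -1 downward:
x = -1: LHS = (-1)² - 2·(-1) + 1 = 4; 4 = 0 — FAILS  ← closest negative counterexample to 0

Answer: x = -1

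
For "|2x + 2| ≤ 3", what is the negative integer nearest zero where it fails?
Testing negative integers from -1 downward:
x = -1: LHS = |2·(-1) + 2| = |0| = 0; 0 ≤ 3 — holds
x = -2: LHS = |2·(-2) + 2| = |-2| = 2; 2 ≤ 3 — holds
x = -3: LHS = |2·(-3) + 2| = |-4| = 4; 4 ≤ 3 — FAILS  ← closest negative counterexample to 0

Answer: x = -3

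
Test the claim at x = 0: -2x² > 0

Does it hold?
x = 0: LHS = -2·0² = 0; 0 > 0 — FAILS

The relation fails at x = 0, so x = 0 is a counterexample.

Answer: No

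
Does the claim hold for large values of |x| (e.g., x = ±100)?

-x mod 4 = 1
x = 100: LHS = (-100) mod 4 = 0; 0 = 1 — FAILS
x = -100: LHS = (-(-100)) mod 4 = 100 mod 4 = 0; 0 = 1 — FAILS

Answer: No, fails for both x = 100 and x = -100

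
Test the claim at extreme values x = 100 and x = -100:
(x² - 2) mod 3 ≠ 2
x = 100: LHS = (100² - 2) mod 3 = 9998 mod 3 = 2; 2 ≠ 2 — FAILS
x = -100: LHS = ((-100)² - 2) mod 3 = 9998 mod 3 = 2; 2 ≠ 2 — FAILS

Answer: No, fails for both x = 100 and x = -100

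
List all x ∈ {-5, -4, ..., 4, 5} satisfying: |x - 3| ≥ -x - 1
Over all integers in [-5, 5], LHS − RHS is smallest at x = 0, where it equals 4:
x = 0: LHS = |0 - 3| = |-3| = 3, RHS = -0 - 1 = -1; 3 ≥ -1 — holds
At the ends of the range:
x = -5: LHS = |(-5) - 3| = |-8| = 8, RHS = -(-5) - 1 = 4; 8 ≥ 4 — holds
x = 5: LHS = |5 - 3| = |2| = 2, RHS = -5 - 1 = -6; 2 ≥ -6 — holds
Hence LHS − RHS is never negative, i.e. LHS ≥ RHS throughout, so the relation holds for every integer in [-5, 5].

Answer: All integers in [-5, 5]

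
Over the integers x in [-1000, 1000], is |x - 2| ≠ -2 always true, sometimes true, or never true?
An absolute value is never negative, so the left side is ≥ 0 for every x, while the right side is -2. Tightest case in [-1000, 1000] is x = 2:
x = 2: LHS = |2 - 2| = |0| = 0; 0 ≠ -2 — holds
Hence LHS − RHS is never 0, i.e. the two sides are never equal, so the relation holds for every integer in [-1000, 1000].

No counterexample exists.

Answer: Always true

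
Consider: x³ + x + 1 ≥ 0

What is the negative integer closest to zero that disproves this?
Testing negative integers from -1 downward:
x = -1: LHS = (-1)³ + (-1) + 1 = -1; -1 ≥ 0 — FAILS  ← closest negative counterexample to 0

Answer: x = -1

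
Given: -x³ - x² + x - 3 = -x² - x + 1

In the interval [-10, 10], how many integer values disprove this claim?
Counterexamples in [-10, 10]: {-10, -9, -8, -7, -6, -5, -4, -3, -1, 0, 1, 2, 3, 4, 5, 6, 7, 8, 9, 10}.

Counting them gives 20 values.

Answer: 20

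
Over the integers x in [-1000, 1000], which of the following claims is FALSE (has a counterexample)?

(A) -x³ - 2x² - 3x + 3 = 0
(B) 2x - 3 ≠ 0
(A) x = 0: LHS = -0³ - 2·0² - 3·0 + 3 = 3; 3 = 0 — FAILS

(B) Track d = LHS − RHS over the integers in [-1000, 1000]. Equality would need d = 0, but d changes sign only between consecutive integers, jumping over 0:
x = 1: LHS = 2·1 - 3 = -1; -1 ≠ 0 — holds  (d = -1)
x = 2: LHS = 2·2 - 3 = 1; 1 ≠ 0 — holds  (d = 1)
Away from these crossings d keeps a constant sign, and checking every integer in [-1000, 1000] confirms d ≠ 0 throughout. Hence the two sides are never equal, so the relation holds for every integer in [-1000, 1000].

Only (A) has a counterexample.

Answer: A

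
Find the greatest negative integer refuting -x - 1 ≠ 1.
Testing negative integers from -1 downward:
x = -1: LHS = -(-1) - 1 = 0; 0 ≠ 1 — holds
x = -2: LHS = -(-2) - 1 = 1; 1 ≠ 1 — FAILS  ← closest negative counterexample to 0

Answer: x = -2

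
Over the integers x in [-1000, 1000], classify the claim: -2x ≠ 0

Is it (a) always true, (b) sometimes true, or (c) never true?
Holds at x = 1: LHS = -2·1 = -2; -2 ≠ 0 — holds
Fails at x = 0: LHS = -2·0 = 0; 0 ≠ 0 — FAILS
It is satisfied by some integers in the range but not all.

Answer: Sometimes true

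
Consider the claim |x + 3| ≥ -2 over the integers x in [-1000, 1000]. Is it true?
An absolute value is never negative, so the left side is ≥ 0 for every x, while the right side is -2. Tightest case in [-1000, 1000] is x = -3:
x = -3: LHS = |(-3) + 3| = |0| = 0; 0 ≥ -2 — holds
Hence LHS − RHS is never negative, i.e. LHS ≥ RHS throughout, so the relation holds for every integer in [-1000, 1000].

No counterexample exists.

Answer: True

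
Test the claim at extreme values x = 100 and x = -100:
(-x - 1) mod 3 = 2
x = 100: LHS = (-100 - 1) mod 3 = (-101) mod 3 = 1; 1 = 2 — FAILS
x = -100: LHS = (-(-100) - 1) mod 3 = 99 mod 3 = 0; 0 = 2 — FAILS

Answer: No, fails for both x = 100 and x = -100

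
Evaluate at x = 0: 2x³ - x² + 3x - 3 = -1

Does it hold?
x = 0: LHS = 2·0³ - 0² + 3·0 - 3 = -3; -3 = -1 — FAILS

The relation fails at x = 0, so x = 0 is a counterexample.

Answer: No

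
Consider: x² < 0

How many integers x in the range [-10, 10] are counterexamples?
Counterexamples in [-10, 10]: {-10, -9, -8, -7, -6, -5, -4, -3, -2, -1, 0, 1, 2, 3, 4, 5, 6, 7, 8, 9, 10}.

Counting them gives 21 values.

Answer: 21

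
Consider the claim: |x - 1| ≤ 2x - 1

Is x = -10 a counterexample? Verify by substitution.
Substitute x = -10 into the relation:
x = -10: LHS = |(-10) - 1| = |-11| = 11, RHS = 2·(-10) - 1 = -21; 11 ≤ -21 — FAILS

Since the claim fails at x = -10, this value is a counterexample.

Answer: Yes, x = -10 is a counterexample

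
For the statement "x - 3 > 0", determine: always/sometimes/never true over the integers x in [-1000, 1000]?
Holds at x = 4: LHS = 4 - 3 = 1; 1 > 0 — holds
Fails at x = 0: LHS = 0 - 3 = -3; -3 > 0 — FAILS
It is satisfied by some integers in the range but not all.

Answer: Sometimes true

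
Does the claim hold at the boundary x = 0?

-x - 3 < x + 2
x = 0: LHS = -0 - 3 = -3, RHS = 0 + 2 = 2; -3 < 2 — holds

The relation is satisfied at x = 0.

Answer: Yes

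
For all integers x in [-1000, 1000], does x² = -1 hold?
The claim fails at x = 0:
x = 0: LHS = 0² = 0; 0 = -1 — FAILS

Because a single integer refutes it, the statement is false.

Answer: False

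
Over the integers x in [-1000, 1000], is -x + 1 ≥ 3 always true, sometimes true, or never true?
Holds at x = -2: LHS = -(-2) + 1 = 3; 3 ≥ 3 — holds
Fails at x = 0: LHS = -0 + 1 = 1; 1 ≥ 3 — FAILS
It is satisfied by some integers in the range but not all.

Answer: Sometimes true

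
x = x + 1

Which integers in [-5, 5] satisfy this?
Over all integers in [-5, 5], LHS − RHS is always negative; it is closest to 0 at x = 0, where it equals -1:
x = 0: RHS = 0 + 1 = 1; 0 = 1 — FAILS
At the ends of the range:
x = -5: RHS = (-5) + 1 = -4; -5 = -4 — FAILS
x = 5: RHS = 5 + 1 = 6; 5 = 6 — FAILS
Hence LHS − RHS is never 0, i.e. the two sides are never equal, so the claimed relation (=) fails for every integer in [-5, 5].

Answer: None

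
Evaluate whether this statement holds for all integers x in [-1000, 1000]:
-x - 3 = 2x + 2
The claim fails at x = 0:
x = 0: LHS = -0 - 3 = -3, RHS = 2·0 + 2 = 2; -3 = 2 — FAILS

Because a single integer refutes it, the statement is false.

Answer: False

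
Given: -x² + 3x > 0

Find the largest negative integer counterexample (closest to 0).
Testing negative integers from -1 downward:
x = -1: LHS = -(-1)² + 3·(-1) = -4; -4 > 0 — FAILS  ← closest negative counterexample to 0

Answer: x = -1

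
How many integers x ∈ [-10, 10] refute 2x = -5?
Counterexamples in [-10, 10]: {-10, -9, -8, -7, -6, -5, -4, -3, -2, -1, 0, 1, 2, 3, 4, 5, 6, 7, 8, 9, 10}.

Counting them gives 21 values.

Answer: 21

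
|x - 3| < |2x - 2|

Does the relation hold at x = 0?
x = 0: LHS = |0 - 3| = |-3| = 3, RHS = |2·0 - 2| = |-2| = 2; 3 < 2 — FAILS

The relation fails at x = 0, so x = 0 is a counterexample.

Answer: No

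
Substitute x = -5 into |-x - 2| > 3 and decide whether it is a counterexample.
Substitute x = -5 into the relation:
x = -5: LHS = |-(-5) - 2| = |3| = 3; 3 > 3 — FAILS

Since the claim fails at x = -5, this value is a counterexample.

Answer: Yes, x = -5 is a counterexample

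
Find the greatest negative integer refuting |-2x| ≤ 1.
Testing negative integers from -1 downward:
x = -1: LHS = |-2·(-1)| = |2| = 2; 2 ≤ 1 — FAILS  ← closest negative counterexample to 0

Answer: x = -1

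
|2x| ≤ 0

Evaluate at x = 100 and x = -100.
x = 100: LHS = |2·100| = |200| = 200; 200 ≤ 0 — FAILS
x = -100: LHS = |2·(-100)| = |-200| = 200; 200 ≤ 0 — FAILS

Answer: No, fails for both x = 100 and x = -100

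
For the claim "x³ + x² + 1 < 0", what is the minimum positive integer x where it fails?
Testing positive integers:
x = 1: LHS = 1³ + 1² + 1 = 3; 3 < 0 — FAILS  ← smallest positive counterexample

Answer: x = 1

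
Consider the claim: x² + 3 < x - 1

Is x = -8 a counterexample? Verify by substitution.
Substitute x = -8 into the relation:
x = -8: LHS = (-8)² + 3 = 67, RHS = (-8) - 1 = -9; 67 < -9 — FAILS

Since the claim fails at x = -8, this value is a counterexample.

Answer: Yes, x = -8 is a counterexample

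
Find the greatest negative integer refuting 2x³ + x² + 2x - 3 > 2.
Testing negative integers from -1 downward:
x = -1: LHS = 2·(-1)³ + (-1)² + 2·(-1) - 3 = -6; -6 > 2 — FAILS  ← closest negative counterexample to 0

Answer: x = -1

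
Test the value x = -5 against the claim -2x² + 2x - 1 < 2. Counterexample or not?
Substitute x = -5 into the relation:
x = -5: LHS = -2·(-5)² + 2·(-5) - 1 = -61; -61 < 2 — holds

The relation holds at x = -5, so it is not a counterexample.

Answer: No, x = -5 is not a counterexample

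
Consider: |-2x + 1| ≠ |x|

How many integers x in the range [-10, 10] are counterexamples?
Counterexamples in [-10, 10]: {1}.

Counting them gives 1 values.

Answer: 1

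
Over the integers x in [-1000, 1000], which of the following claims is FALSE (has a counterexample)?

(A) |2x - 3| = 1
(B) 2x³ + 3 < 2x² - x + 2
(A) x = 0: LHS = |2·0 - 3| = |-3| = 3; 3 = 1 — FAILS
(B) x = 0: LHS = 2·0³ + 3 = 3, RHS = 2·0² - 0 + 2 = 2; 3 < 2 — FAILS

Answer: Both A and B are false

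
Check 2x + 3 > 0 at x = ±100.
x = 100: LHS = 2·100 + 3 = 203; 203 > 0 — holds
x = -100: LHS = 2·(-100) + 3 = -197; -197 > 0 — FAILS

Answer: Partially: holds for x = 100, fails for x = -100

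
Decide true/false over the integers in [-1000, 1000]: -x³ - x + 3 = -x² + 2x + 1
The claim fails at x = 0:
x = 0: LHS = -0³ - 0 + 3 = 3, RHS = -0² + 2·0 + 1 = 1; 3 = 1 — FAILS

Because a single integer refutes it, the statement is false.

Answer: False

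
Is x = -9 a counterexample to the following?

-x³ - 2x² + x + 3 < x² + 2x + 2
Substitute x = -9 into the relation:
x = -9: LHS = -(-9)³ - 2·(-9)² + (-9) + 3 = 561, RHS = (-9)² + 2·(-9) + 2 = 65; 561 < 65 — FAILS

Since the claim fails at x = -9, this value is a counterexample.

Answer: Yes, x = -9 is a counterexample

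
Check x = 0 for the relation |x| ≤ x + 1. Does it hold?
x = 0: LHS = |0| = 0, RHS = 0 + 1 = 1; 0 ≤ 1 — holds

The relation is satisfied at x = 0.

Answer: Yes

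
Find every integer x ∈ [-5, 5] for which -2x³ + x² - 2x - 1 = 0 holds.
Track d = LHS − RHS over the integers in [-5, 5]. Equality would need d = 0, but d changes sign only between consecutive integers, jumping over 0:
x = -1: LHS = -2·(-1)³ + (-1)² - 2·(-1) - 1 = 4; 4 = 0 — FAILS  (d = 4)
x = 0: LHS = -2·0³ + 0² - 2·0 - 1 = -1; -1 = 0 — FAILS  (d = -1)
Away from these crossings d keeps a constant sign, and checking every integer in [-5, 5] confirms d ≠ 0 throughout. Hence the two sides are never equal, so the claimed relation (=) fails for every integer in [-5, 5].

Answer: None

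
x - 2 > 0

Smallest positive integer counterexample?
Testing positive integers:
x = 1: LHS = 1 - 2 = -1; -1 > 0 — FAILS  ← smallest positive counterexample

Answer: x = 1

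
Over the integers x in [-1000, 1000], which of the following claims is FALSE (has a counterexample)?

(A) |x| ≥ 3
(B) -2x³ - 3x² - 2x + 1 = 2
(A) x = 0: LHS = |0| = 0; 0 ≥ 3 — FAILS
(B) x = 0: LHS = -2·0³ - 3·0² - 2·0 + 1 = 1; 1 = 2 — FAILS

Answer: Both A and B are false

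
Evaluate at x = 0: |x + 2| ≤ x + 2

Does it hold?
x = 0: LHS = |0 + 2| = |2| = 2, RHS = 0 + 2 = 2; 2 ≤ 2 — holds

The relation is satisfied at x = 0.

Answer: Yes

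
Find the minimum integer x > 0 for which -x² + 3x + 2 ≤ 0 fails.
Testing positive integers:
x = 1: LHS = -1² + 3·1 + 2 = 4; 4 ≤ 0 — FAILS  ← smallest positive counterexample

Answer: x = 1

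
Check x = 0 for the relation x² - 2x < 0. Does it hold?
x = 0: LHS = 0² - 2·0 = 0; 0 < 0 — FAILS

The relation fails at x = 0, so x = 0 is a counterexample.

Answer: No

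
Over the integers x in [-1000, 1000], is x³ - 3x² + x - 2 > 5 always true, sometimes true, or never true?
Holds at x = 4: LHS = 4³ - 3·4² + 4 - 2 = 18; 18 > 5 — holds
Fails at x = 0: LHS = 0³ - 3·0² + 0 - 2 = -2; -2 > 5 — FAILS
It is satisfied by some integers in the range but not all.

Answer: Sometimes true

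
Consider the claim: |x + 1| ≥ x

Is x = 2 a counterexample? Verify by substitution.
Substitute x = 2 into the relation:
x = 2: LHS = |2 + 1| = |3| = 3; 3 ≥ 2 — holds

The relation holds at x = 2, so it is not a counterexample.

Answer: No, x = 2 is not a counterexample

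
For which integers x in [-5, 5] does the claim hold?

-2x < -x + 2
Holds for: {-1, 0, 1, 2, 3, 4, 5}
Fails for: {-5, -4, -3, -2}

Answer: {-1, 0, 1, 2, 3, 4, 5}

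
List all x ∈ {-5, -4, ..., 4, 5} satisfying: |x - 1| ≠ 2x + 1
Holds for: {-5, -4, -3, -2, -1, 1, 2, 3, 4, 5}
Fails for: {0}

Answer: {-5, -4, -3, -2, -1, 1, 2, 3, 4, 5}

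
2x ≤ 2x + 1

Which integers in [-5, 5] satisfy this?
Over all integers in [-5, 5], LHS − RHS is largest at x = 0, where it equals -1:
x = 0: LHS = 2·0 = 0, RHS = 2·0 + 1 = 1; 0 ≤ 1 — holds
At the ends of the range:
x = -5: LHS = 2·(-5) = -10, RHS = 2·(-5) + 1 = -9; -10 ≤ -9 — holds
x = 5: LHS = 2·5 = 10, RHS = 2·5 + 1 = 11; 10 ≤ 11 — holds
Hence LHS − RHS is never positive, i.e. LHS ≤ RHS throughout, so the relation holds for every integer in [-5, 5].

Answer: All integers in [-5, 5]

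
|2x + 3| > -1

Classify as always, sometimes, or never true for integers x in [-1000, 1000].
An absolute value is never negative, so the left side is ≥ 0 for every x, while the right side is -1. Tightest case in [-1000, 1000] is x = -1:
x = -1: LHS = |2·(-1) + 3| = |1| = 1; 1 > -1 — holds
Hence LHS − RHS is never zero or negative, i.e. LHS > RHS throughout, so the relation holds for every integer in [-1000, 1000].

No counterexample exists.

Answer: Always true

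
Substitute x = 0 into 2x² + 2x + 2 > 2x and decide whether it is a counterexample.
Substitute x = 0 into the relation:
x = 0: LHS = 2·0² + 2·0 + 2 = 2, RHS = 2·0 = 0; 2 > 0 — holds

The relation holds at x = 0, so it is not a counterexample.

Answer: No, x = 0 is not a counterexample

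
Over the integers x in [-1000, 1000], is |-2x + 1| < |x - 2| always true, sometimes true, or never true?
Holds at x = 0: LHS = |-2·0 + 1| = |1| = 1, RHS = |0 - 2| = |-2| = 2; 1 < 2 — holds
Fails at x = 1: LHS = |-2·1 + 1| = |-1| = 1, RHS = |1 - 2| = |-1| = 1; 1 < 1 — FAILS
It is satisfied by some integers in the range but not all.

Answer: Sometimes true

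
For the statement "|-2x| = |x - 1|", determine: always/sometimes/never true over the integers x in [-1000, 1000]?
Holds at x = -1: LHS = |-2·(-1)| = |2| = 2, RHS = |(-1) - 1| = |-2| = 2; 2 = 2 — holds
Fails at x = 0: LHS = |-2·0| = |0| = 0, RHS = |0 - 1| = |-1| = 1; 0 = 1 — FAILS
It is satisfied by some integers in the range but not all.

Answer: Sometimes true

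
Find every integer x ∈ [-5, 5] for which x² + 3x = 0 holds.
Holds for: {-3, 0}
Fails for: {-5, -4, -2, -1, 1, 2, 3, 4, 5}

Answer: {-3, 0}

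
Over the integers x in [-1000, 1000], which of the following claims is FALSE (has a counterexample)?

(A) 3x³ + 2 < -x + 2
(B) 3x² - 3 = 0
(A) x = 0: LHS = 3·0³ + 2 = 2, RHS = -0 + 2 = 2; 2 < 2 — FAILS
(B) x = 0: LHS = 3·0² - 3 = -3; -3 = 0 — FAILS

Answer: Both A and B are false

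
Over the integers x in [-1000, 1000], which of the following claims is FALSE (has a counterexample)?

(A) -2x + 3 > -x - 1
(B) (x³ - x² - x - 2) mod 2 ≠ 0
(A) x = 4: LHS = -2·4 + 3 = -5, RHS = -4 - 1 = -5; -5 > -5 — FAILS
(B) x = 0: LHS = (0³ - 0² - 0 - 2) mod 2 = (-2) mod 2 = 0; 0 ≠ 0 — FAILS

Answer: Both A and B are false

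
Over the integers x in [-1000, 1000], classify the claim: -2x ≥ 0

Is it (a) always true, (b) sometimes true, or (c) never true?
Holds at x = 0: LHS = -2·0 = 0; 0 ≥ 0 — holds
Fails at x = 1: LHS = -2·1 = -2; -2 ≥ 0 — FAILS
It is satisfied by some integers in the range but not all.

Answer: Sometimes true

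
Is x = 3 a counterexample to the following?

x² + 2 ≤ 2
Substitute x = 3 into the relation:
x = 3: LHS = 3² + 2 = 11; 11 ≤ 2 — FAILS

Since the claim fails at x = 3, this value is a counterexample.

Answer: Yes, x = 3 is a counterexample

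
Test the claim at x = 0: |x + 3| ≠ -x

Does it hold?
x = 0: LHS = |0 + 3| = |3| = 3, RHS = -0 = 0; 3 ≠ 0 — holds

The relation is satisfied at x = 0.

Answer: Yes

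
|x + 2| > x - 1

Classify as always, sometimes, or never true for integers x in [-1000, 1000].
Over all integers in [-1000, 1000], LHS − RHS is smallest at x = 0, where it equals 3:
x = 0: LHS = |0 + 2| = |2| = 2, RHS = 0 - 1 = -1; 2 > -1 — holds
At the ends of the range:
x = -1000: LHS = |(-1000) + 2| = |-998| = 998, RHS = (-1000) - 1 = -1001; 998 > -1001 — holds
x = 1000: LHS = |1000 + 2| = |1002| = 1002, RHS = 1000 - 1 = 999; 1002 > 999 — holds
Hence LHS − RHS is never zero or negative, i.e. LHS > RHS throughout, so the relation holds for every integer in [-1000, 1000].

No counterexample exists.

Answer: Always true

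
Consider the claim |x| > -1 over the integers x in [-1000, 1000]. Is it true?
An absolute value is never negative, so the left side is ≥ 0 for every x, while the right side is -1. Tightest case in [-1000, 1000] is x = 0:
x = 0: LHS = |0| = 0; 0 > -1 — holds
Hence LHS − RHS is never zero or negative, i.e. LHS > RHS throughout, so the relation holds for every integer in [-1000, 1000].

No counterexample exists.

Answer: True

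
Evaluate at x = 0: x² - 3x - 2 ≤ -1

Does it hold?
x = 0: LHS = 0² - 3·0 - 2 = -2; -2 ≤ -1 — holds

The relation is satisfied at x = 0.

Answer: Yes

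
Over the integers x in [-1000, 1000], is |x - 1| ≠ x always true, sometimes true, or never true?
Track d = LHS − RHS over the integers in [-1000, 1000]. Equality would need d = 0, but d changes sign only between consecutive integers, jumping over 0:
x = 0: LHS = |0 - 1| = |-1| = 1; 1 ≠ 0 — holds  (d = 1)
x = 1: LHS = |1 - 1| = |0| = 0; 0 ≠ 1 — holds  (d = -1)
Away from these crossings d keeps a constant sign, and checking every integer in [-1000, 1000] confirms d ≠ 0 throughout. Hence the two sides are never equal, so the relation holds for every integer in [-1000, 1000].

No counterexample exists.

Answer: Always true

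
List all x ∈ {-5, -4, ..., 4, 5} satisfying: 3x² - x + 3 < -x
Over all integers in [-5, 5], LHS − RHS is smallest at x = 0, where it equals 3:
x = 0: LHS = 3·0² - 0 + 3 = 3, RHS = -0 = 0; 3 < 0 — FAILS
At the ends of the range:
x = -5: LHS = 3·(-5)² - (-5) + 3 = 83, RHS = -(-5) = 5; 83 < 5 — FAILS
x = 5: LHS = 3·5² - 5 + 3 = 73; 73 < -5 — FAILS
Hence LHS − RHS is never negative, i.e. LHS ≥ RHS throughout, so the claimed relation (<) fails for every integer in [-5, 5].

Answer: None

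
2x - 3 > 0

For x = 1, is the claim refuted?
Substitute x = 1 into the relation:
x = 1: LHS = 2·1 - 3 = -1; -1 > 0 — FAILS

Since the claim fails at x = 1, this value is a counterexample.

Answer: Yes, x = 1 is a counterexample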